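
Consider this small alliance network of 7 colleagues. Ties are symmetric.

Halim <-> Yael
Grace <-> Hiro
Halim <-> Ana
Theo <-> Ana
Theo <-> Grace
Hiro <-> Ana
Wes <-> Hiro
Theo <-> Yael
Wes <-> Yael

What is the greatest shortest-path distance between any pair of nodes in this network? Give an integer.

Eccentricity of each node (its greatest distance to any other): Ana:2, Grace:3, Halim:3, Hiro:2, Theo:2, Wes:2, Yael:2.
The maximum eccentricity is 3, realized for instance by the pair Grace–Halim via Grace – Theo – Yael – Halim. So the diameter is 3.

3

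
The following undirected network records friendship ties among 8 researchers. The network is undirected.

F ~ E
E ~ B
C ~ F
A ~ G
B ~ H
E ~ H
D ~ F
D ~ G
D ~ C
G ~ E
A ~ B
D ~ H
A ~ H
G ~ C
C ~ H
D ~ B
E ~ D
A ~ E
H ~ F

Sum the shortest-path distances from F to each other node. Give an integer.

Distances from F: A:2, B:2, C:1, D:1, E:1, G:2, H:1.
Sum = 2 + 2 + 1 + 1 + 1 + 2 + 1 = 10.

10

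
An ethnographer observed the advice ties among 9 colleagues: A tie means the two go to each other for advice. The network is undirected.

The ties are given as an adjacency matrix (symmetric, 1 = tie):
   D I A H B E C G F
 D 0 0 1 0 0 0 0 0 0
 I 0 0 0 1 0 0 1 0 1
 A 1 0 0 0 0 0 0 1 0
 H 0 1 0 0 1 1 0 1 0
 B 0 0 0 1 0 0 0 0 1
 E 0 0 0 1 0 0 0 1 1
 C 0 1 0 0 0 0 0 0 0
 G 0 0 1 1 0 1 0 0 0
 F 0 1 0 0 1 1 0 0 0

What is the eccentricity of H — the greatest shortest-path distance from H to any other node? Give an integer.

Distances from H: A:2, B:1, C:2, D:3, E:1, F:2, G:1, I:1.
The largest is 3 (to D), so the eccentricity of H is 3.

3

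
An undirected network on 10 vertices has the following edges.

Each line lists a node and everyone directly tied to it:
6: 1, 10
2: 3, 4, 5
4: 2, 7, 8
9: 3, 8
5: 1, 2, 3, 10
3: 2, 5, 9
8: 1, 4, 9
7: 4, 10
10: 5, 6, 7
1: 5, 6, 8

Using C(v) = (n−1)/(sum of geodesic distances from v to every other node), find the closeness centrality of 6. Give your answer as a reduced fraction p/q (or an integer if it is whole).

Distances from 6: 1:1, 2:3, 3:3, 4:3, 5:2, 7:2, 8:2, 9:3, 10:1. Sum = 20.
n = 10, so closeness = 9/20.

9/20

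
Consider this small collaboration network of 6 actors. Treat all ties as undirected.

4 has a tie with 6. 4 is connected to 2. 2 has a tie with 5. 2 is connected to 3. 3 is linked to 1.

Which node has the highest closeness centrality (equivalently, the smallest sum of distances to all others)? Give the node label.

Farness (sum of distances to all others) for each node — 1:13, 2:7, 3:9, 4:9, 5:11, 6:13.
The smallest farness is 7, for 2, so 2 has the highest closeness.

2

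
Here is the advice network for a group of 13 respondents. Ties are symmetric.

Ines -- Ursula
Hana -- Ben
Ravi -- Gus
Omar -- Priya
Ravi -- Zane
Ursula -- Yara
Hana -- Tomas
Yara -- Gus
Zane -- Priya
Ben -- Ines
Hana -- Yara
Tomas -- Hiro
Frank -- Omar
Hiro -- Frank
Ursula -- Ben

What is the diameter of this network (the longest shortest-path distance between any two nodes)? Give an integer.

Eccentricity of each node (its greatest distance to any other): Ben:6, Frank:5, Gus:5, Hana:5, Hiro:5, Ines:6, Omar:6, Priya:6, Ravi:5, Tomas:5, Ursula:6, Yara:5, Zane:5.
The maximum eccentricity is 6, realized for instance by the pair Priya–Ben via Priya – Zane – Ravi – Gus – Yara – Ursula – Ben. So the diameter is 6.

6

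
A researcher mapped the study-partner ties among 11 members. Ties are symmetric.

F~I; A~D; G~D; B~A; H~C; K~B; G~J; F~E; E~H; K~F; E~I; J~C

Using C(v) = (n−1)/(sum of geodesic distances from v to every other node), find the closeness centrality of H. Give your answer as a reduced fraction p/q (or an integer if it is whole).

10/27

Distances from H: A:5, B:4, C:1, D:4, E:1, F:2, G:3, I:2, J:2, K:3. Sum = 27.
n = 11, so closeness = 10/27.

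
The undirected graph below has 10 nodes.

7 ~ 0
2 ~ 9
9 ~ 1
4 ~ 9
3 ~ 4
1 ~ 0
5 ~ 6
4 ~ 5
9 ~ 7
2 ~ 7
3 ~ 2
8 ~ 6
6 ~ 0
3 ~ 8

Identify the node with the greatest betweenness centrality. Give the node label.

9

Unnormalized betweenness of each node: 0:37/6, 1:7/6, 2:7/2, 3:5, 4:35/6, 5:5/3, 6:19/3, 7:19/6, 8:2, 9:43/6.
9 has the largest value, 43/6, making it the main broker — the node through which the most shortest paths run.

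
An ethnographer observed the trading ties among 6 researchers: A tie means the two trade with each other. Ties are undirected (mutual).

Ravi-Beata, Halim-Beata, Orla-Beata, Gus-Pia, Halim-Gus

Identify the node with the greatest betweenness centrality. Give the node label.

Beata

Unnormalized betweenness of each node: Beata:7, Gus:4, Halim:6, Orla:0, Pia:0, Ravi:0.
Beata has the largest value, 7, making it the main broker — the node through which the most shortest paths run.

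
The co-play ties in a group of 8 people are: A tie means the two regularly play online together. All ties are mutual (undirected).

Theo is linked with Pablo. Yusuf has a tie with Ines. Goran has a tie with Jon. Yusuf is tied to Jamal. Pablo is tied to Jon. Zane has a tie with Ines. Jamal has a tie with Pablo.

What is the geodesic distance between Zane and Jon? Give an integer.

5

One shortest route is Zane – Ines – Yusuf – Jamal – Pablo – Jon, which uses 5 edges, and at distance 4 from Zane we only reach {Pablo}, which does not include Jon. So d(Zane,Jon) = 5.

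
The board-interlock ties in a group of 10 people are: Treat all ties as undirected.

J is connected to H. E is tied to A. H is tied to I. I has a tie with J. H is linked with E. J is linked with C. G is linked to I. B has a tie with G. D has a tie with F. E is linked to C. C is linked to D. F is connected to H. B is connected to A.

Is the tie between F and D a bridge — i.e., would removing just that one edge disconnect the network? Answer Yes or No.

No

Even without that edge, F still reaches D via F – H – J – C – D, so the network stays connected. Not a bridge.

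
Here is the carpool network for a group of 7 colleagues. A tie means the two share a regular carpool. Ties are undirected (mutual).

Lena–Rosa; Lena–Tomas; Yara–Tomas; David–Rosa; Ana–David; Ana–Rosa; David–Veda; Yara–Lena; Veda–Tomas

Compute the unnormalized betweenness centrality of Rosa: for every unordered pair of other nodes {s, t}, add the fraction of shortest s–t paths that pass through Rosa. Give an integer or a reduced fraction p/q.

4

Pairs whose geodesics pass through Rosa — Ana–Tomas: 1/2; Ana–Yara: 1; Ana–Lena: 1; David–Yara: 1/2; David–Lena: 1.
All other pairs contribute 0.
Summing the contributions gives betweenness(Rosa) = 4.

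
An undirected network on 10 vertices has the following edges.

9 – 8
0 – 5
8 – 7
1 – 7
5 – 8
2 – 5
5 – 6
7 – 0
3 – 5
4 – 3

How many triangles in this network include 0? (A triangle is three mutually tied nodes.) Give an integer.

0

0's neighbors are 5 and 7, but none of them are tied to each other, so no triangle contains 0.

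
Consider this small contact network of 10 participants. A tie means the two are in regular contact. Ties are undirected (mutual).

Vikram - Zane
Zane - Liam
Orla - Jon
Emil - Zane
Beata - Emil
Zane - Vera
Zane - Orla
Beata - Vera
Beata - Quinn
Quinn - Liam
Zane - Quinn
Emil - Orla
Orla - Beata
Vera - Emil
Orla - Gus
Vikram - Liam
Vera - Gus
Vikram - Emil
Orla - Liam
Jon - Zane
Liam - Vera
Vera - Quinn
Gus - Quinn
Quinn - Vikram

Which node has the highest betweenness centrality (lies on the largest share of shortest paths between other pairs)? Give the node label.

Unnormalized betweenness of each node: Beata:7/10, Emil:23/15, Gus:9/20, Jon:0, Liam:31/30, Orla:16/3, Quinn:10/3, Vera:31/12, Vikram:1/2, Zane:83/15.
Zane has the largest value, 83/15, making it the main broker — the node through which the most shortest paths run.

Zane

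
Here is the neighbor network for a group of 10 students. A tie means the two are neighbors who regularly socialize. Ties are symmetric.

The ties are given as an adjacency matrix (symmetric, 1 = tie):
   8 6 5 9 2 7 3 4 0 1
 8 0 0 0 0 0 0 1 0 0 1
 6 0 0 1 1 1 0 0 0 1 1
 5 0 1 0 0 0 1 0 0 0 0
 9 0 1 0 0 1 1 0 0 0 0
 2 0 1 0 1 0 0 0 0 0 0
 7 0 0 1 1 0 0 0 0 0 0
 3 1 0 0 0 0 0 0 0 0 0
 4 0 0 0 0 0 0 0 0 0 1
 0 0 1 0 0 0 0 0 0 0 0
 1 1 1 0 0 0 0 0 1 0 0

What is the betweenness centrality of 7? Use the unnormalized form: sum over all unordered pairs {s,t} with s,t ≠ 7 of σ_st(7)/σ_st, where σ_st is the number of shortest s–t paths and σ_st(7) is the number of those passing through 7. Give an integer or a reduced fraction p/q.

1/2

Pairs whose geodesics pass through 7 — 5–9: 1/2.
All other pairs contribute 0.
Summing the contributions gives betweenness(7) = 1/2.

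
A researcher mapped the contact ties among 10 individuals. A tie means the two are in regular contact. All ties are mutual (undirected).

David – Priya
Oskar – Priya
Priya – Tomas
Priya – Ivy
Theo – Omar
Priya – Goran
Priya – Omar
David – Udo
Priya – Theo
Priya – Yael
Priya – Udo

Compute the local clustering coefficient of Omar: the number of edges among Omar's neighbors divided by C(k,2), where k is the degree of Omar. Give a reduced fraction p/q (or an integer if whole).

Omar's neighbors: Priya and Theo (k = 2).
Possible neighbor pairs: C(2,2) = 1. Edges among them: Priya–Theo → e = 1.
Clustering(Omar) = 1/1.

1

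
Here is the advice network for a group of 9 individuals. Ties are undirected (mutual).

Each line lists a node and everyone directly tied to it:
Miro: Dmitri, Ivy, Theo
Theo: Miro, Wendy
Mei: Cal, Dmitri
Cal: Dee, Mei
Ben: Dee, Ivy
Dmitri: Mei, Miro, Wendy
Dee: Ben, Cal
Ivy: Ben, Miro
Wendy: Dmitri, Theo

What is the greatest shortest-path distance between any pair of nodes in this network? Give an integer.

4

Eccentricity of each node (its greatest distance to any other): Ben:4, Cal:4, Dee:4, Dmitri:3, Ivy:3, Mei:3, Miro:3, Theo:4, Wendy:4.
The maximum eccentricity is 4, realized for instance by the pair Cal–Theo via Cal – Mei – Dmitri – Wendy – Theo. So the diameter is 4.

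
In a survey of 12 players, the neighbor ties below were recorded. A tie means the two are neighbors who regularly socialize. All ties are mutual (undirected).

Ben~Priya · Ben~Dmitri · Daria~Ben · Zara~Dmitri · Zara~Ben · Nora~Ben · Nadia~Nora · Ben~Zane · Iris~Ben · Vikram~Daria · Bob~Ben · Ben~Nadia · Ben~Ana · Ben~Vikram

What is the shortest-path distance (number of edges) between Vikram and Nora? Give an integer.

One shortest route is Vikram – Ben – Nora, which uses 2 edges, and Vikram and Nora are not directly tied, so nothing shorter exists. So d(Vikram,Nora) = 2.

2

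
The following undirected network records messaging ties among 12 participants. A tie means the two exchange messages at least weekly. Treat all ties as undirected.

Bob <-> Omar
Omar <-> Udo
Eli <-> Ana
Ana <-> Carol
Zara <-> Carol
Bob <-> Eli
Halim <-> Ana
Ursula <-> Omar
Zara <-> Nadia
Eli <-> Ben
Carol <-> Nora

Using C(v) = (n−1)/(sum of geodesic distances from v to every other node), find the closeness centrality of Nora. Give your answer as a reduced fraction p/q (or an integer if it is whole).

Distances from Nora: Ana:2, Ben:4, Bob:4, Carol:1, Eli:3, Halim:3, Nadia:3, Omar:5, Udo:6, Ursula:6, Zara:2. Sum = 39.
n = 12, so closeness = 11/39.

11/39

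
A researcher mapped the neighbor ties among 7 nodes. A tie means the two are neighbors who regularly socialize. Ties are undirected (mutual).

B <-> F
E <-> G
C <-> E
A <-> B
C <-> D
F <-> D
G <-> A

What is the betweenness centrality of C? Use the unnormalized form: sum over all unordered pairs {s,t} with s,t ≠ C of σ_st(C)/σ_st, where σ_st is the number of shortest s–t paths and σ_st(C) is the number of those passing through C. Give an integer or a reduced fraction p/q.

3

Pairs whose geodesics pass through C — F–E: 1; D–E: 1; D–G: 1.
All other pairs contribute 0.
Summing the contributions gives betweenness(C) = 3.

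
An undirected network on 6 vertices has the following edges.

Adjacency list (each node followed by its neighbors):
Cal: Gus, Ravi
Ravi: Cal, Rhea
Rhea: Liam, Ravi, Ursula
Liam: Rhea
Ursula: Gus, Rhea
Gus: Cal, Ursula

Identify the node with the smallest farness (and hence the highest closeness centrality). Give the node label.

Rhea

Farness (sum of distances to all others) for each node — Cal:9, Gus:9, Liam:11, Ravi:8, Rhea:7, Ursula:8.
The smallest farness is 7, for Rhea, so Rhea has the highest closeness.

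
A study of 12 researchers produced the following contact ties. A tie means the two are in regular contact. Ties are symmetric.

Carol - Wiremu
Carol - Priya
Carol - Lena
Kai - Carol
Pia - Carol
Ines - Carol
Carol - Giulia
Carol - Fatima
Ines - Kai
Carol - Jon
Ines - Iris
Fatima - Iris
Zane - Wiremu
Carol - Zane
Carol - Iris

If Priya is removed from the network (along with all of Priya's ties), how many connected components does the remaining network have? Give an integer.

Priya's neighbors (Carol) remain reachable from one another through other ties, so the rest of the network stays in one piece.

1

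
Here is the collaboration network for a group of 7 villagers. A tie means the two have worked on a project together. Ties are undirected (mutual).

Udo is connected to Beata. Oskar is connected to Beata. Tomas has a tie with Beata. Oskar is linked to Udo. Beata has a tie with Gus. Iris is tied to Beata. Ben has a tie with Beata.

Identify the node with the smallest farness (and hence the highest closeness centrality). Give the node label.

Beata

Farness (sum of distances to all others) for each node — Beata:6, Ben:11, Gus:11, Iris:11, Oskar:10, Tomas:11, Udo:10.
The smallest farness is 6, for Beata, so Beata has the highest closeness.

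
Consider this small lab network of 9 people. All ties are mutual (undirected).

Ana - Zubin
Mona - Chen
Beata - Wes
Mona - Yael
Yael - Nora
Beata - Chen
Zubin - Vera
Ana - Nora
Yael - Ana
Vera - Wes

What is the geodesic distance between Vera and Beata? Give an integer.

2

One shortest route is Vera – Wes – Beata, which uses 2 edges, and Vera and Beata are not directly tied, so nothing shorter exists. So d(Vera,Beata) = 2.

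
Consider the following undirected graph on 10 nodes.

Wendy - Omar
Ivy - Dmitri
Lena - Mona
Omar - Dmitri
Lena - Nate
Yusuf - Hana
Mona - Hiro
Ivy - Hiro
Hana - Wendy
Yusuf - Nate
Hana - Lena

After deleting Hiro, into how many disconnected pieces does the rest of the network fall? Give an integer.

Hiro's neighbors (Ivy and Mona) remain reachable from one another through other ties, so the rest of the network stays in one piece.

1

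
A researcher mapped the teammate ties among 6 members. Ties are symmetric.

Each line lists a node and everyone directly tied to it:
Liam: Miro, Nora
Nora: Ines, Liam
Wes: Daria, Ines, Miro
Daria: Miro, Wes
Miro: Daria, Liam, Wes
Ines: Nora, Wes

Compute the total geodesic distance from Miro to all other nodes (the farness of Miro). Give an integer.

Distances from Miro: Daria:1, Ines:2, Liam:1, Nora:2, Wes:1.
Sum = 1 + 2 + 1 + 2 + 1 = 7.

7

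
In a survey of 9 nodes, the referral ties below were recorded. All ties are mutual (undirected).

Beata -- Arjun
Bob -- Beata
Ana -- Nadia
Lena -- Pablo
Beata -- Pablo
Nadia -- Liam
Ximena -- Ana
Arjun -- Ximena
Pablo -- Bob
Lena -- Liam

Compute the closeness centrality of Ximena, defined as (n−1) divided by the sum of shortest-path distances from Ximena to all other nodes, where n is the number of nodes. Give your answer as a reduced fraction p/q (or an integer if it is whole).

Distances from Ximena: Ana:1, Arjun:1, Beata:2, Bob:3, Lena:4, Liam:3, Nadia:2, Pablo:3. Sum = 19.
n = 9, so closeness = 8/19.

8/19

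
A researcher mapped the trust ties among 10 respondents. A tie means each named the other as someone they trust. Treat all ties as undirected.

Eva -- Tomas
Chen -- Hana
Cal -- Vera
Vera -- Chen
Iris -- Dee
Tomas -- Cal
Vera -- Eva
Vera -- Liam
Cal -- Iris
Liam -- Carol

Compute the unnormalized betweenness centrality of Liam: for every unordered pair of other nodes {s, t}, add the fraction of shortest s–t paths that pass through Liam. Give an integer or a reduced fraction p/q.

8

Pairs whose geodesics pass through Liam — Chen–Carol: 1; Carol–Vera: 1; Carol–Dee: 1; Carol–Cal: 1; Carol–Tomas: 2/2; Carol–Hana: 1; Carol–Iris: 1; Carol–Eva: 1.
All other pairs contribute 0.
Summing the contributions gives betweenness(Liam) = 8.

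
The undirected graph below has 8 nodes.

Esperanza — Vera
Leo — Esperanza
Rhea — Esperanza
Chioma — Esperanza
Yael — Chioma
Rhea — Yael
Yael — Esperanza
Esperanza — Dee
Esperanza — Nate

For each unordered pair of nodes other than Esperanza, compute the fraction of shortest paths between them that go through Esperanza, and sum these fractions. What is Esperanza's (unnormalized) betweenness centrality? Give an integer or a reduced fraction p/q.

37/2

Pairs whose geodesics pass through Esperanza — Nate–Leo: 1; Nate–Dee: 1; Nate–Yael: 1; Nate–Vera: 1; Nate–Chioma: 1; Nate–Rhea: 1; Leo–Dee: 1; Leo–Yael: 1; Leo–Vera: 1; Leo–Chioma: 1; Leo–Rhea: 1; Dee–Yael: 1; Dee–Vera: 1; Dee–Chioma: 1 … (+5 more pairs).
All other pairs contribute 0.
Summing the contributions gives betweenness(Esperanza) = 37/2.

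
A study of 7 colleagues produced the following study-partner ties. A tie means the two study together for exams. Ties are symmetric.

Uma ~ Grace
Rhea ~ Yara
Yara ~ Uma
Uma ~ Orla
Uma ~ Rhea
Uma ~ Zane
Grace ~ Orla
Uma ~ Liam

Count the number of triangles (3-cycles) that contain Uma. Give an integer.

Uma's neighbors: Grace, Liam, Orla, Rhea, Yara, and Zane.
Neighbor pairs that are themselves tied: Uma–Grace–Orla; Uma–Rhea–Yara. Each forms one triangle with Uma, for 2 in total.

2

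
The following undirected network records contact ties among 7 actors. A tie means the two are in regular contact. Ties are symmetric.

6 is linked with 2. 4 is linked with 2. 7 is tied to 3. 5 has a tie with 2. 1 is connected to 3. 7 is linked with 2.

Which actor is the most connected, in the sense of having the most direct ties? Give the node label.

Degrees — 1:1, 2:4, 3:2, 4:1, 5:1, 6:1, 7:2.
The maximum is 4, attained only by 2.

2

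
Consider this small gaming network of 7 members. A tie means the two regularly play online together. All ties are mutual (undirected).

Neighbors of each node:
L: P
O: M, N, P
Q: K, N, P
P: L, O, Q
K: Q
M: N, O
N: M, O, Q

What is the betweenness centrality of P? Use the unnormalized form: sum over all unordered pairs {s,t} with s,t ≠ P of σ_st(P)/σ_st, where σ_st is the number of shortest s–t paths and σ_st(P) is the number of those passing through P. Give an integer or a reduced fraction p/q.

6

Pairs whose geodesics pass through P — O–L: 1; O–K: 1/2; O–Q: 1/2; N–L: 2/2; M–L: 1; L–K: 1; L–Q: 1.
All other pairs contribute 0.
Summing the contributions gives betweenness(P) = 6.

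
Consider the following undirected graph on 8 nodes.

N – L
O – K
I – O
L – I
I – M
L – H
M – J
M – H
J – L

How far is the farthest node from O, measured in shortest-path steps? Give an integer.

Distances from O: H:3, I:1, J:3, K:1, L:2, M:2, N:3.
The largest is 3 (to J, H, and N), so the eccentricity of O is 3.

3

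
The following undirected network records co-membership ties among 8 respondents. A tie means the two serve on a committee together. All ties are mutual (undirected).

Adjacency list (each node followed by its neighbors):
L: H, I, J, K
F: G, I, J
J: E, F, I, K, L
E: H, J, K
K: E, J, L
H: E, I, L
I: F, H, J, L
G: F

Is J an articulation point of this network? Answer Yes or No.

No

Even without J, every remaining node can still reach every other (the residual graph is connected), so J is not a cut vertex.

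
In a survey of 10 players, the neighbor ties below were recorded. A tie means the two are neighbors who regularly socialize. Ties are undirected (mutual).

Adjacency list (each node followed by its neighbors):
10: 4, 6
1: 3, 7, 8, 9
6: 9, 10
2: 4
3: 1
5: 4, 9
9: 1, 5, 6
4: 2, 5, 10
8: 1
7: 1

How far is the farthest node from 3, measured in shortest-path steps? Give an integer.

Distances from 3: 1:1, 2:5, 4:4, 5:3, 6:3, 7:2, 8:2, 9:2, 10:4.
The largest is 5 (to 2), so the eccentricity of 3 is 5.

5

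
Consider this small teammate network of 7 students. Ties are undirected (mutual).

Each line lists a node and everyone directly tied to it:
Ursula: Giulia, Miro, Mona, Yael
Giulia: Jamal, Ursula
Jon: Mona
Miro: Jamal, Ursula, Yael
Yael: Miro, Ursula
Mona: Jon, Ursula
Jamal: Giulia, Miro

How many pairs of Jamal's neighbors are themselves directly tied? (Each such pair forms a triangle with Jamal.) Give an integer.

0

Jamal's neighbors are Giulia and Miro, but none of them are tied to each other, so no triangle contains Jamal.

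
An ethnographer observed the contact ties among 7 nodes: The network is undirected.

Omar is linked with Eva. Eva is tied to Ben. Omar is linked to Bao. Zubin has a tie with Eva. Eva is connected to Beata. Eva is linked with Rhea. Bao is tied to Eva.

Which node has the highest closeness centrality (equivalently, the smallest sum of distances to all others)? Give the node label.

Eva

Farness (sum of distances to all others) for each node — Bao:10, Beata:11, Ben:11, Eva:6, Omar:10, Rhea:11, Zubin:11.
The smallest farness is 6, for Eva, so Eva has the highest closeness.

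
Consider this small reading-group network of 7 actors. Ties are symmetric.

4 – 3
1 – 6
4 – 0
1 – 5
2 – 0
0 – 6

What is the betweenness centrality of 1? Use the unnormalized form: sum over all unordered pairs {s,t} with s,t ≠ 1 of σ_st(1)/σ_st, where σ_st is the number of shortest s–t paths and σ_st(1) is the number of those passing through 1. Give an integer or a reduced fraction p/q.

Pairs whose geodesics pass through 1 — 3–5: 1; 0–5: 1; 4–5: 1; 6–5: 1; 2–5: 1.
All other pairs contribute 0.
Summing the contributions gives betweenness(1) = 5.

5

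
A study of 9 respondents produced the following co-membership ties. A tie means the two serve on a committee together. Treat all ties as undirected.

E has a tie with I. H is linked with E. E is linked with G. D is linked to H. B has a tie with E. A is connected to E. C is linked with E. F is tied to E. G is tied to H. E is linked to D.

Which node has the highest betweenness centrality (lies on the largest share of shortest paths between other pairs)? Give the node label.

E

Unnormalized betweenness of each node: A:0, B:0, C:0, D:0, E:51/2, F:0, G:0, H:1/2, I:0.
E has the largest value, 51/2, making it the main broker — the node through which the most shortest paths run.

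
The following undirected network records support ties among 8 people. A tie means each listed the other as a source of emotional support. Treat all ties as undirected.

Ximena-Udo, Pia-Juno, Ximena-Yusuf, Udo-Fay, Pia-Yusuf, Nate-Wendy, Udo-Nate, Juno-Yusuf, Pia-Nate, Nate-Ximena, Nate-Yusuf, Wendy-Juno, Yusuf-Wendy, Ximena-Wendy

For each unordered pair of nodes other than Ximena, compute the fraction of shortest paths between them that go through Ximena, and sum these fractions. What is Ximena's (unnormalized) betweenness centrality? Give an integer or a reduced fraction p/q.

14/5

Pairs whose geodesics pass through Ximena — Juno–Fay: 2/5; Juno–Udo: 2/5; Yusuf–Fay: 1/2; Yusuf–Udo: 1/2; Fay–Wendy: 1/2; Udo–Wendy: 1/2.
All other pairs contribute 0.
Summing the contributions gives betweenness(Ximena) = 14/5.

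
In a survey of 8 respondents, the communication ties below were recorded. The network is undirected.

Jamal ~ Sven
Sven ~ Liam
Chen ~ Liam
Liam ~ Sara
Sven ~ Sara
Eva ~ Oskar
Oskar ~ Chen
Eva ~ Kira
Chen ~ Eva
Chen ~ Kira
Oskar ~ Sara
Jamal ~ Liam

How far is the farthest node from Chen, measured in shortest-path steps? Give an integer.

2

Distances from Chen: Eva:1, Jamal:2, Kira:1, Liam:1, Oskar:1, Sara:2, Sven:2.
The largest is 2 (to Sara, Sven, and Jamal), so the eccentricity of Chen is 2.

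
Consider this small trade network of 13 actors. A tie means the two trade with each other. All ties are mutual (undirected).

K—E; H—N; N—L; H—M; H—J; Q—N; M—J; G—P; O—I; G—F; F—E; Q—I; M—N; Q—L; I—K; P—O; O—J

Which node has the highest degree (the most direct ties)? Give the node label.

N

Degrees — E:2, F:2, G:2, H:3, I:3, J:3, K:2, L:2, M:3, N:4, O:3, P:2, Q:3.
The maximum is 4, attained only by N.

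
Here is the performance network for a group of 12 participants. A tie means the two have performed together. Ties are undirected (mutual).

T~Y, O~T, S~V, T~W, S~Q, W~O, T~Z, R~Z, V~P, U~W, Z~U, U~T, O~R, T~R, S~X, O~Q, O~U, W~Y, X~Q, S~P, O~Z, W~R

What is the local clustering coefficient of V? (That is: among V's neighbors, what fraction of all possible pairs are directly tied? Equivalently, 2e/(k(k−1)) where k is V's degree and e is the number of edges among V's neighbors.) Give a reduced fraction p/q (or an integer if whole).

1

V's neighbors: P and S (k = 2).
Possible neighbor pairs: C(2,2) = 1. Edges among them: P–S → e = 1.
Clustering(V) = 1/1.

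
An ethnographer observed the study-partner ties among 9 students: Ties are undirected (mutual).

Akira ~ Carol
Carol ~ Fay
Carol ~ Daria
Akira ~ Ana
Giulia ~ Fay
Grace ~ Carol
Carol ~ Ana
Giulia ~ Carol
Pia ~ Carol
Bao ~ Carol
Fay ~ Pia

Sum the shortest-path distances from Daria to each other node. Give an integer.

Distances from Daria: Akira:2, Ana:2, Bao:2, Carol:1, Fay:2, Giulia:2, Grace:2, Pia:2.
Sum = 2 + 2 + 2 + 1 + 2 + 2 + 2 + 2 = 15.

15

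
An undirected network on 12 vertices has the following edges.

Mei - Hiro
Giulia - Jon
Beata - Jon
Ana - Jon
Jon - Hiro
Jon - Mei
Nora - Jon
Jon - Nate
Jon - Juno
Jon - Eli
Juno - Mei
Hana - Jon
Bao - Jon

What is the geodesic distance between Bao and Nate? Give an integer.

One shortest route is Bao – Jon – Nate, which uses 2 edges, and Bao and Nate are not directly tied, so nothing shorter exists. So d(Bao,Nate) = 2.

2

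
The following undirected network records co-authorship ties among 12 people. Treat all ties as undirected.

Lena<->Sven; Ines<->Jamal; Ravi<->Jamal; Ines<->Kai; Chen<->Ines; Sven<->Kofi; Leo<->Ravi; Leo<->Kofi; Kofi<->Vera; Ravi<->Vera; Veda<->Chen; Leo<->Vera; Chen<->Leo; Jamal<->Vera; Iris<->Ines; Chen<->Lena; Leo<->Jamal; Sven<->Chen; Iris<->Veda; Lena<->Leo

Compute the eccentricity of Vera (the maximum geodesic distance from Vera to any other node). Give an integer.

Distances from Vera: Chen:2, Ines:2, Iris:3, Jamal:1, Kai:3, Kofi:1, Lena:2, Leo:1, Ravi:1, Sven:2, Veda:3.
The largest is 3 (to Kai, Iris, and Veda), so the eccentricity of Vera is 3.

3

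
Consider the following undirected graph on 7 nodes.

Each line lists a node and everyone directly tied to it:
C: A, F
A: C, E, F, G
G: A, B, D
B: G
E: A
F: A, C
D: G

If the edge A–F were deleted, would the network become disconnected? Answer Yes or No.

Even without that edge, A still reaches F via A – C – F, so the network stays connected. Not a bridge.

No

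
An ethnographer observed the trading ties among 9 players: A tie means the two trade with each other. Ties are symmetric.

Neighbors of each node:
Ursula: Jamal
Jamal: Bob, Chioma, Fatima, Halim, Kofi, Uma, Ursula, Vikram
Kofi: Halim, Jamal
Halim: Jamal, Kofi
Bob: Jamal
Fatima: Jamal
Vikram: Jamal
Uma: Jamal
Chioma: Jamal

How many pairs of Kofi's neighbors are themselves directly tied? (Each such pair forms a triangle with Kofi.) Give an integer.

Kofi's neighbors: Halim and Jamal.
Neighbor pairs that are themselves tied: Kofi–Halim–Jamal. Each forms one triangle with Kofi, for 1 in total.

1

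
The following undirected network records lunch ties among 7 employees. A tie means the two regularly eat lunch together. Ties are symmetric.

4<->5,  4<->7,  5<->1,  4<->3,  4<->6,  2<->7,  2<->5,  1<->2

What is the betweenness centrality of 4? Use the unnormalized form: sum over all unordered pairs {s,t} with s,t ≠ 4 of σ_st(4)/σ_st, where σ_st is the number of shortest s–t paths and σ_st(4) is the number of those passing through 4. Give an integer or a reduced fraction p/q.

19/2

Pairs whose geodesics pass through 4 — 5–7: 1/2; 5–3: 1; 5–6: 1; 7–3: 1; 7–6: 1; 2–3: 2/2; 2–6: 2/2; 1–3: 1; 1–6: 1; 3–6: 1.
All other pairs contribute 0.
Summing the contributions gives betweenness(4) = 19/2.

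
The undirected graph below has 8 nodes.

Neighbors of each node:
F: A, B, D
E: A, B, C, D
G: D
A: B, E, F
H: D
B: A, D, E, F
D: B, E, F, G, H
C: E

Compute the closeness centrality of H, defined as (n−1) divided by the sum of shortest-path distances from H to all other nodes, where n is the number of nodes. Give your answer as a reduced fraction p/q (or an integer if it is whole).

Distances from H: A:3, B:2, C:3, D:1, E:2, F:2, G:2. Sum = 15.
n = 8, so closeness = 7/15.

7/15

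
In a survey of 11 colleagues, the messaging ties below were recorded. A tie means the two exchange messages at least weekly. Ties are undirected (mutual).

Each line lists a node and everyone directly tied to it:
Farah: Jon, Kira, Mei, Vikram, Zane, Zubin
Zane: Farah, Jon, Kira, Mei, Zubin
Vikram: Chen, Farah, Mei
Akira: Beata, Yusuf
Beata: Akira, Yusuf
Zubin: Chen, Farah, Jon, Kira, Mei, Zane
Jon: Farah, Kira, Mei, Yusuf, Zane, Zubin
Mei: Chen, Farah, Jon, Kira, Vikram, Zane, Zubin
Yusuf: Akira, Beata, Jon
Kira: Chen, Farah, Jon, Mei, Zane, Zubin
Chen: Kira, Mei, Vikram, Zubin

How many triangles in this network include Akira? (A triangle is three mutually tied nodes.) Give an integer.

Akira's neighbors: Beata and Yusuf.
Neighbor pairs that are themselves tied: Akira–Beata–Yusuf. Each forms one triangle with Akira, for 1 in total.

1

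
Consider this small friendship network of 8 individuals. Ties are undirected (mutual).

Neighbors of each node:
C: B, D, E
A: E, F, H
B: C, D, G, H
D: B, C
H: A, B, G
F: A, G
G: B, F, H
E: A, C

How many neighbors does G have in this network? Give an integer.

3

G is directly tied to B, F, and H. That is 3 neighbors, so the degree of G is 3.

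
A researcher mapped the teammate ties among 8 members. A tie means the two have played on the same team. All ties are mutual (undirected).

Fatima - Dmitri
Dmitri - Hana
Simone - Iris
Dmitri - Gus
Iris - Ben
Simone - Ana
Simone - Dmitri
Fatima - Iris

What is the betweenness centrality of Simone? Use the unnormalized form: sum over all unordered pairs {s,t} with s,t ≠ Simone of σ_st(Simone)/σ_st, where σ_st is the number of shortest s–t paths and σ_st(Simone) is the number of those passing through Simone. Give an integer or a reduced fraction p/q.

Pairs whose geodesics pass through Simone — Dmitri–Ben: 1/2; Dmitri–Ana: 1; Dmitri–Iris: 1/2; Fatima–Ana: 2/2; Hana–Ben: 1/2; Hana–Ana: 1; Hana–Iris: 1/2; Ben–Ana: 1; Ben–Gus: 1/2; Ana–Gus: 1; Ana–Iris: 1; Gus–Iris: 1/2.
All other pairs contribute 0.
Summing the contributions gives betweenness(Simone) = 9.

9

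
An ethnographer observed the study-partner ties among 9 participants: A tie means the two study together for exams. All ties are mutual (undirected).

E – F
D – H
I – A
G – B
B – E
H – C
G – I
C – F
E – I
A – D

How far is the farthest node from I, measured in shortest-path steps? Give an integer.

Distances from I: A:1, B:2, C:3, D:2, E:1, F:2, G:1, H:3.
The largest is 3 (to C and H), so the eccentricity of I is 3.

3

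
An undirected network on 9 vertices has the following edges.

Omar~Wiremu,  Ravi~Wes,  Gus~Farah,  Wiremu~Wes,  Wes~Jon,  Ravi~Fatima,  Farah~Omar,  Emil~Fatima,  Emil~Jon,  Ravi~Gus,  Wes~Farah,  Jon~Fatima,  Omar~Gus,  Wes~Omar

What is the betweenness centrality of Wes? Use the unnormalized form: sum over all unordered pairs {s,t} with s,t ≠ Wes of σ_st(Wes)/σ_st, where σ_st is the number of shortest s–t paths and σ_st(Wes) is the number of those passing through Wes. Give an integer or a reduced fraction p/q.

Pairs whose geodesics pass through Wes — Emil–Omar: 1; Emil–Wiremu: 1; Emil–Farah: 1; Fatima–Omar: 2/3; Fatima–Wiremu: 2/2; Fatima–Farah: 2/3; Jon–Omar: 1; Jon–Wiremu: 1; Jon–Gus: 3/4; Jon–Farah: 1; Jon–Ravi: 1/2; Omar–Ravi: 1/2; Wiremu–Farah: 1/2; Wiremu–Ravi: 1 … (+1 more pairs).
All other pairs contribute 0.
Summing the contributions gives betweenness(Wes) = 145/12.

145/12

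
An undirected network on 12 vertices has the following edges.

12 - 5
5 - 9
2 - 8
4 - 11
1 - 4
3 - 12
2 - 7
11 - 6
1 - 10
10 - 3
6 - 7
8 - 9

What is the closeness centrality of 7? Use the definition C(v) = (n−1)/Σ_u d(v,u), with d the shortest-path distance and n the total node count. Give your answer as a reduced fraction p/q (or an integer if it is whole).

Distances from 7: 1:4, 2:1, 3:6, 4:3, 5:4, 6:1, 8:2, 9:3, 10:5, 11:2, 12:5. Sum = 36.
n = 12, so closeness = 11/36.

11/36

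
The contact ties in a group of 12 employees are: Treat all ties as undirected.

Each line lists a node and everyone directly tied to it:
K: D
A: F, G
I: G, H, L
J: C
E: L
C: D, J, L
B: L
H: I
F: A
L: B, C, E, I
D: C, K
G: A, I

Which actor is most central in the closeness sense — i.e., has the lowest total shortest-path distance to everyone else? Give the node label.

Farness (sum of distances to all others) for each node — A:38, B:32, C:26, D:34, E:32, F:48, G:30, H:34, I:24, J:36, K:44, L:22.
The smallest farness is 22, for L, so L has the highest closeness.

L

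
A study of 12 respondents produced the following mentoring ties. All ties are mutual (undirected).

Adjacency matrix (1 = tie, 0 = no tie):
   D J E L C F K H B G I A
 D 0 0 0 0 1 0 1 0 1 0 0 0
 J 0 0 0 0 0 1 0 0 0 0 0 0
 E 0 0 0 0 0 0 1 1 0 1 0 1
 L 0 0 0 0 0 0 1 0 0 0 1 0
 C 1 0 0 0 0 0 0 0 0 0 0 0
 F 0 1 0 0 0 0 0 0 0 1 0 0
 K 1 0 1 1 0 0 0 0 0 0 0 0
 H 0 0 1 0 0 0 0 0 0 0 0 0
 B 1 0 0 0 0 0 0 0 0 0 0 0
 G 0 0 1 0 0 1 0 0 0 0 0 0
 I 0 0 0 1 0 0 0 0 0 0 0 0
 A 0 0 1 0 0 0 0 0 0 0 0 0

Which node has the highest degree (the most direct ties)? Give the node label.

E

Degrees — A:1, B:1, C:1, D:3, E:4, F:2, G:2, H:1, I:1, J:1, K:3, L:2.
The maximum is 4, attained only by E.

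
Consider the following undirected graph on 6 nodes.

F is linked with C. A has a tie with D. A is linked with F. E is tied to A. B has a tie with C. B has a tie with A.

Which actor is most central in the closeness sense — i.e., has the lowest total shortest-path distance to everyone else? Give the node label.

Farness (sum of distances to all others) for each node — A:6, B:8, C:10, D:10, E:10, F:8.
The smallest farness is 6, for A, so A has the highest closeness.

A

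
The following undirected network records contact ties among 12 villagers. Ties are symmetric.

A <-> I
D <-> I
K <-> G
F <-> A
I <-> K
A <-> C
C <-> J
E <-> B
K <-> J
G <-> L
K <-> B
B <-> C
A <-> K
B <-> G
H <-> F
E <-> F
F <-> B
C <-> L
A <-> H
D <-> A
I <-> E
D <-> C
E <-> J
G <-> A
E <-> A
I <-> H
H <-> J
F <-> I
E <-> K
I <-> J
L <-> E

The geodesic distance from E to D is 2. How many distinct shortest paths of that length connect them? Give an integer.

2

The shortest distance is 2. The length-2 paths are: E–A–D; E–I–D.
That gives 2 distinct shortest paths.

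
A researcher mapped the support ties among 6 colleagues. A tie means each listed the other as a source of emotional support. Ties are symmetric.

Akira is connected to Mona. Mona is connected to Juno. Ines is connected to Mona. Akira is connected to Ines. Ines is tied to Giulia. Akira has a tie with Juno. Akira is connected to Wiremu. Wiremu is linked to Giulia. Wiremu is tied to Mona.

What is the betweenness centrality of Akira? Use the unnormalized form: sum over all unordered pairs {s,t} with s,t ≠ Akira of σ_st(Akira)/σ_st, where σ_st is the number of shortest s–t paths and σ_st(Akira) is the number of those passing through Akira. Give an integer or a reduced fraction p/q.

11/6

Pairs whose geodesics pass through Akira — Ines–Juno: 1/2; Ines–Wiremu: 1/3; Giulia–Juno: 2/4; Juno–Wiremu: 1/2.
All other pairs contribute 0.
Summing the contributions gives betweenness(Akira) = 11/6.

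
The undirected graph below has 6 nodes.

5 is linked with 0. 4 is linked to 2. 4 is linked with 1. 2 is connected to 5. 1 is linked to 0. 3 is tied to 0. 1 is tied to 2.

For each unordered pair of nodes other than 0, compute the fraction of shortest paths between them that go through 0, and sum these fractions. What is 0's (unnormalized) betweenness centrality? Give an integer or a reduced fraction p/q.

9/2

Pairs whose geodesics pass through 0 — 2–3: 2/2; 1–3: 1; 1–5: 1/2; 4–3: 1; 3–5: 1.
All other pairs contribute 0.
Summing the contributions gives betweenness(0) = 9/2.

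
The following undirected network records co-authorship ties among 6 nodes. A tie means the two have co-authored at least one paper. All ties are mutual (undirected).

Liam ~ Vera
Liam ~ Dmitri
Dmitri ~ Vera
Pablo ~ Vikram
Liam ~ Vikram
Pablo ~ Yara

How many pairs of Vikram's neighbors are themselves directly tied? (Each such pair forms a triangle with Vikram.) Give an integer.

0

Vikram's neighbors are Liam and Pablo, but none of them are tied to each other, so no triangle contains Vikram.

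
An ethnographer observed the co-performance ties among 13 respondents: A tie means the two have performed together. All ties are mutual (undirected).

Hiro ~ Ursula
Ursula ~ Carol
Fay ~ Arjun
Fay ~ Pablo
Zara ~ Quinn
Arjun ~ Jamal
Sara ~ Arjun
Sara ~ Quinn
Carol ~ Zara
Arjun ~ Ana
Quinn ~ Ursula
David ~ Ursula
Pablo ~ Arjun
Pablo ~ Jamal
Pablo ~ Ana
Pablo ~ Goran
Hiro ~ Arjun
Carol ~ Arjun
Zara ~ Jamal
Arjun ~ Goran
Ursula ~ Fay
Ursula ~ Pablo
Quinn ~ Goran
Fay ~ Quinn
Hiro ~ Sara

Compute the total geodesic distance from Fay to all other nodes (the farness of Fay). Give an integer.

20

Distances from Fay: Ana:2, Arjun:1, Carol:2, David:2, Goran:2, Hiro:2, Jamal:2, Pablo:1, Quinn:1, Sara:2, Ursula:1, Zara:2.
Sum = 2 + 1 + 2 + 2 + 2 + 2 + 2 + 1 + 1 + 2 + 1 + 2 = 20.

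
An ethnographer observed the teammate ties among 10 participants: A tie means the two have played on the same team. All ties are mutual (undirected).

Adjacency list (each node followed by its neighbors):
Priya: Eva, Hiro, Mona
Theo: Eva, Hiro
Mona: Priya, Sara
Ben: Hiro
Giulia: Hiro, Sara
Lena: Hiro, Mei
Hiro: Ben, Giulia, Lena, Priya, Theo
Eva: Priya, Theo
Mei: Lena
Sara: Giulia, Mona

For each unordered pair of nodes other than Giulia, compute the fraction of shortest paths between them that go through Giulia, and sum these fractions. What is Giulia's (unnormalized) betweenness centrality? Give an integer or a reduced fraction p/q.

5

Pairs whose geodesics pass through Giulia — Ben–Sara: 1; Lena–Sara: 1; Sara–Mei: 1; Sara–Theo: 1; Sara–Hiro: 1.
All other pairs contribute 0.
Summing the contributions gives betweenness(Giulia) = 5.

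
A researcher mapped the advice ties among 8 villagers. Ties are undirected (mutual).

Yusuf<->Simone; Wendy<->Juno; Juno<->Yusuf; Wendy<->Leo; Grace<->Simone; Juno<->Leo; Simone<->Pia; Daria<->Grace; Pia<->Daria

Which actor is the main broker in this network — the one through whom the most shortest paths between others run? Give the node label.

Unnormalized betweenness of each node: Daria:1/2, Grace:5/2, Juno:10, Leo:0, Pia:5/2, Simone:25/2, Wendy:0, Yusuf:12.
Simone has the largest value, 25/2, making it the main broker — the node through which the most shortest paths run.

Simone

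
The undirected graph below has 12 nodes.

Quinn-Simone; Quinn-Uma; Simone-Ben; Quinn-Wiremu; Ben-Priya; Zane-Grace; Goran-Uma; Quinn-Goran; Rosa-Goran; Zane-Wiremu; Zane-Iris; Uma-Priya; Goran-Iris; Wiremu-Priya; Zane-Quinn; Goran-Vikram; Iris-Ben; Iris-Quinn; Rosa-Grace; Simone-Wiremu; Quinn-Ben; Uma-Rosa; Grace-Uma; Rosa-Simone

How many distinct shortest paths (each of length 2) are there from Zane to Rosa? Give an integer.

The shortest distance is 2, and the only length-2 path is Zane–Grace–Rosa. So there is exactly 1 shortest path.

1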